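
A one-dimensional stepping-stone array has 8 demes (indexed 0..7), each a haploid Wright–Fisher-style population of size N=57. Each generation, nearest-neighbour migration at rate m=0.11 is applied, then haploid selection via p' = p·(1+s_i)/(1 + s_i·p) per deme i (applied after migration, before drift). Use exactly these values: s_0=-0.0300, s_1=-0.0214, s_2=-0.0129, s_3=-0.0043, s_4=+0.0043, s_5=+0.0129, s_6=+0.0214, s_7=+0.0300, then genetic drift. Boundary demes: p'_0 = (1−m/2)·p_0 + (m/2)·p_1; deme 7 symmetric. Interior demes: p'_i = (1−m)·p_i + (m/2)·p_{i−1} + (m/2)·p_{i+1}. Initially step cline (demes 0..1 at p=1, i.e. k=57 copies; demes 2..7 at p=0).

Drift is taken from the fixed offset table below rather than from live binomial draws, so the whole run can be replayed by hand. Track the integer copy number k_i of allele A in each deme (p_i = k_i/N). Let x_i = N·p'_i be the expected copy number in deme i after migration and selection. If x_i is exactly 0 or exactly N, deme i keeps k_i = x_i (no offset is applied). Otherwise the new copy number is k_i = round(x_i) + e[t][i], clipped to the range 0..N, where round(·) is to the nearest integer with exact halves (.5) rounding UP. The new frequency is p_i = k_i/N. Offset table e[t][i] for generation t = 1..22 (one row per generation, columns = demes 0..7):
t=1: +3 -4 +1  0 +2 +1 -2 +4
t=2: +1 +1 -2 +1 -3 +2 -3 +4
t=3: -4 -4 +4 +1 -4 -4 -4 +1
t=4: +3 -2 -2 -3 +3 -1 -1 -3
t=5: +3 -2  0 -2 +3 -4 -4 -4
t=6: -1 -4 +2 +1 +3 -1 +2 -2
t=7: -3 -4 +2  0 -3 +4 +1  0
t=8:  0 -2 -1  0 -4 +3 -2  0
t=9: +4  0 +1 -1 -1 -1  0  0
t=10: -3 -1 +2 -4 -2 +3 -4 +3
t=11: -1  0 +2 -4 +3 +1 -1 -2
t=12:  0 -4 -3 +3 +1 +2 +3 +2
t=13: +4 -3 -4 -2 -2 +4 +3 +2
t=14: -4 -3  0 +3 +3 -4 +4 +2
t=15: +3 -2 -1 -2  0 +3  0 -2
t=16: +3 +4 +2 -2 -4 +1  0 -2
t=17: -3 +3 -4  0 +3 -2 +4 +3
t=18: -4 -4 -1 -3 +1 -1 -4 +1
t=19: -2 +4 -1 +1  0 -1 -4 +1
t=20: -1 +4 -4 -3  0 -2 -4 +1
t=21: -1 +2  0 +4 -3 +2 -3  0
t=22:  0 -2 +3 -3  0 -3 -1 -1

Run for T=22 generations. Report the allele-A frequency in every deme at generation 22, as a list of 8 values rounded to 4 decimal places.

t=0: k=[57 57 0 0 0 0 0 0]
t=1: x=[57.0000 53.8003 3.0968 0.0000 0.0000 0.0000 0.0000 0.0000] k=[57 50 4 0 0 0 0 0]
t=2: x=[56.6032 47.6877 6.2375 0.2191 0.0000 0.0000 0.0000 0.0000] k=[57 49 4 1 0 0 0 0]
t=3: x=[56.5465 46.7849 6.2375 1.1053 0.0552 0.0000 0.0000 0.0000] k=[53 43 10 2 0 0 0 0]
t=4: x=[52.3208 41.4920 11.2572 2.3204 0.1105 0.0000 0.0000 0.0000] k=[55 39 9 0 3 0 0 0]
t=5: x=[54.0356 37.9567 10.0471 0.6572 2.6809 0.1671 0.0000 0.0000] k=[57 36 10 0 6 0 0 0]
t=6: x=[55.8100 35.4358 10.7662 0.8763 5.3608 0.3342 0.0000 0.0000] k=[55 31 13 2 8 0 0 0]
t=7: x=[53.5835 31.0245 13.2525 2.9230 7.2571 0.4456 0.0000 0.0000] k=[51 27 15 3 4 4 0 0]
t=8: x=[49.4835 27.3521 14.8569 3.7001 3.9608 3.8255 0.2247 0.0000] k=[49 25 14 4 0 7 0 0]
t=9: x=[47.4401 25.4100 13.9180 4.3128 0.6076 6.3015 0.3932 0.0000] k=[51 25 15 3 0 5 0 0]
t=10: x=[49.3710 25.5747 14.7476 3.4809 0.4419 4.5029 0.2809 0.0000] k=[46 25 17 0 0 8 0 0]
t=11: x=[44.5512 25.4100 16.3532 0.9310 0.4419 7.2002 0.4493 0.0000] k=[44 25 18 0 3 8 0 0]
t=12: x=[42.6301 25.3551 17.2385 1.1501 3.1226 7.3668 0.4493 0.0000] k=[43 21 14 4 4 9 3 0]
t=13: x=[41.4479 21.5344 13.6994 4.5320 4.2920 8.4872 3.2289 0.1699] k=[45 19 10 3 2 12 6 2]
t=14: x=[43.2548 19.6555 10.0025 3.3165 2.6157 11.2352 6.2265 2.2839] k=[39 17 10 6 6 7 10 4]
t=15: x=[37.4002 17.5611 10.0570 6.1962 6.0783 7.1901 9.6739 4.4498] k=[40 16 9 4 6 10 10 2]
t=16: x=[38.2993 16.6786 9.0111 4.3676 6.1334 9.8843 9.7297 2.5100] k=[41 21 11 2 2 11 10 1]
t=17: x=[39.5332 21.2608 10.9398 2.4847 2.5053 10.5598 9.7297 1.5386] k=[37 24 7 2 6 9 14 5]
t=18: x=[35.8817 23.4807 7.5743 2.4847 5.9679 9.2085 13.4463 5.6435] k=[32 19 7 0 7 8 9 7]
t=19: x=[30.8545 18.7816 7.1930 0.7667 6.6953 8.0886 8.9942 7.2960] k=[29 23 6 2 7 7 5 8]
t=20: x=[28.2360 22.1016 6.6385 2.4847 6.7505 6.9680 5.3772 8.0369] k=[27 26 3 0 7 5 1 9]
t=21: x=[26.5126 24.4874 4.0509 0.5477 6.5298 4.9476 1.6945 8.7773] k=[26 26 4 5 4 7 0 9]
t=22: x=[25.5699 24.4874 5.2033 4.8708 4.2368 6.5237 0.8985 8.7211] k=[26 22 8 2 4 4 0 8]

[0.4561, 0.3860, 0.1404, 0.0351, 0.0702, 0.0702, 0.0000, 0.1404]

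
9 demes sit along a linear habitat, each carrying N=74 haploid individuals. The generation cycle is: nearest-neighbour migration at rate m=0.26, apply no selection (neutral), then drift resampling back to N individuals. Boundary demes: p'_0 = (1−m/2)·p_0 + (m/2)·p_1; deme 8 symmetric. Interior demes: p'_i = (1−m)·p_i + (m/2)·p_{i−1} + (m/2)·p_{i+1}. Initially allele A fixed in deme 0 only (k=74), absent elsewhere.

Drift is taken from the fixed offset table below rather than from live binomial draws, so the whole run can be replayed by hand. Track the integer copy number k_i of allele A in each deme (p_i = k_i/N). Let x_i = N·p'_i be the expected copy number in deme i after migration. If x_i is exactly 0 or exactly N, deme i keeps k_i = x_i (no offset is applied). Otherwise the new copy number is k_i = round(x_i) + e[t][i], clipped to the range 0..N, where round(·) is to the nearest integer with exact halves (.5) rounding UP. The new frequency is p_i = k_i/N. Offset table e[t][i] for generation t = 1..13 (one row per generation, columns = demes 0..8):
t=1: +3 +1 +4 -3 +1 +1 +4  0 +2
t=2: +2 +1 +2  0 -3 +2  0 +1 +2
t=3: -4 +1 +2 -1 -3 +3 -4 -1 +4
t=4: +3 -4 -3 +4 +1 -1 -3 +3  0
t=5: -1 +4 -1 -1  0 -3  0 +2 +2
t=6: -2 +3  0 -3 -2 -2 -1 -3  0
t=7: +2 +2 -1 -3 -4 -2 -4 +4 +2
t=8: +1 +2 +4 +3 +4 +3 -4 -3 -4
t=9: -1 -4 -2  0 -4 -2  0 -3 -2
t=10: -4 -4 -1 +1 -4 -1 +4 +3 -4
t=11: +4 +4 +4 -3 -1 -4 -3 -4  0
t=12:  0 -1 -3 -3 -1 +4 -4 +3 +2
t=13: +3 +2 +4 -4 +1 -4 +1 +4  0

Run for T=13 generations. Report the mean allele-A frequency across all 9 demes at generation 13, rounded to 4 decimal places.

0.1276

t=0: k=[74 0 0 0 0 0 0 0 0]
t=1: x=[64.3800 9.6200 0.0000 0.0000 0.0000 0.0000 0.0000 0.0000 0.0000] k=[67 11 0 0 0 0 0 0 0]
t=2: x=[59.7200 16.8500 1.4300 0.0000 0.0000 0.0000 0.0000 0.0000 0.0000] k=[62 18 3 0 0 0 0 0 0]
t=3: x=[56.2800 21.7700 4.5600 0.3900 0.0000 0.0000 0.0000 0.0000 0.0000] k=[52 23 7 0 0 0 0 0 0]
t=4: x=[48.2300 24.6900 8.1700 0.9100 0.0000 0.0000 0.0000 0.0000 0.0000] k=[51 21 5 5 0 0 0 0 0]
t=5: x=[47.1000 22.8200 7.0800 4.3500 0.6500 0.0000 0.0000 0.0000 0.0000] k=[46 27 6 3 1 0 0 0 0]
t=6: x=[43.5300 26.7400 8.3400 3.1300 1.1300 0.1300 0.0000 0.0000 0.0000] k=[42 30 8 0 0 0 0 0 0]
t=7: x=[40.4400 28.7000 9.8200 1.0400 0.0000 0.0000 0.0000 0.0000 0.0000] k=[42 31 9 0 0 0 0 0 0]
t=8: x=[40.5700 29.5700 10.6900 1.1700 0.0000 0.0000 0.0000 0.0000 0.0000] k=[42 32 15 4 0 0 0 0 0]
t=9: x=[40.7000 31.0900 15.7800 4.9100 0.5200 0.0000 0.0000 0.0000 0.0000] k=[40 27 14 5 0 0 0 0 0]
t=10: x=[38.3100 27.0000 14.5200 5.5200 0.6500 0.0000 0.0000 0.0000 0.0000] k=[34 23 14 7 0 0 0 0 0]
t=11: x=[32.5700 23.2600 14.2600 7.0000 0.9100 0.0000 0.0000 0.0000 0.0000] k=[37 27 18 4 0 0 0 0 0]
t=12: x=[35.7000 27.1300 17.3500 5.3000 0.5200 0.0000 0.0000 0.0000 0.0000] k=[36 26 14 2 0 0 0 0 0]
t=13: x=[34.7000 25.7400 14.0000 3.3000 0.2600 0.0000 0.0000 0.0000 0.0000] k=[38 28 18 0 1 0 0 0 0]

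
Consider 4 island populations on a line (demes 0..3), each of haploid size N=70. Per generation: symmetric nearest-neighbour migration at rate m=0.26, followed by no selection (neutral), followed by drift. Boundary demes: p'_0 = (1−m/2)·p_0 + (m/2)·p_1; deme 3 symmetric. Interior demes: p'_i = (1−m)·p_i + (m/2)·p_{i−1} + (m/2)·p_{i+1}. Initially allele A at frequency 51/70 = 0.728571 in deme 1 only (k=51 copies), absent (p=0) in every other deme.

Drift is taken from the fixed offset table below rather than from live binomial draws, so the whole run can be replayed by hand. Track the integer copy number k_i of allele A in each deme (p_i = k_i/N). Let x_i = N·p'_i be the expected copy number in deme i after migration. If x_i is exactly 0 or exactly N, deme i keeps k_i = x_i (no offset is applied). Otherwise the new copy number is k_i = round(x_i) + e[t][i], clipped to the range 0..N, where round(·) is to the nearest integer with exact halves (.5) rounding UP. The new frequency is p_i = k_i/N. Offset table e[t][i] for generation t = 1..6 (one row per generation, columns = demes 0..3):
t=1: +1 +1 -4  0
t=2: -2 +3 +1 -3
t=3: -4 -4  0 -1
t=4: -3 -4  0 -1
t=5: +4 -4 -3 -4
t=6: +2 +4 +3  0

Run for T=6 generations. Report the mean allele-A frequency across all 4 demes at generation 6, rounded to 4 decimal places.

0.1321

t=0: k=[0 51 0 0]
t=1: x=[6.6300 37.7400 6.6300 0.0000] k=[8 39 3 0]
t=2: x=[12.0300 30.2900 7.2900 0.3900] k=[10 33 8 0]
t=3: x=[12.9900 26.7600 10.2100 1.0400] k=[9 23 10 0]
t=4: x=[10.8200 19.4900 10.3900 1.3000] k=[8 15 10 0]
t=5: x=[8.9100 13.4400 9.3500 1.3000] k=[13 9 6 0]
t=6: x=[12.4800 9.1300 5.6100 0.7800] k=[14 13 9 1]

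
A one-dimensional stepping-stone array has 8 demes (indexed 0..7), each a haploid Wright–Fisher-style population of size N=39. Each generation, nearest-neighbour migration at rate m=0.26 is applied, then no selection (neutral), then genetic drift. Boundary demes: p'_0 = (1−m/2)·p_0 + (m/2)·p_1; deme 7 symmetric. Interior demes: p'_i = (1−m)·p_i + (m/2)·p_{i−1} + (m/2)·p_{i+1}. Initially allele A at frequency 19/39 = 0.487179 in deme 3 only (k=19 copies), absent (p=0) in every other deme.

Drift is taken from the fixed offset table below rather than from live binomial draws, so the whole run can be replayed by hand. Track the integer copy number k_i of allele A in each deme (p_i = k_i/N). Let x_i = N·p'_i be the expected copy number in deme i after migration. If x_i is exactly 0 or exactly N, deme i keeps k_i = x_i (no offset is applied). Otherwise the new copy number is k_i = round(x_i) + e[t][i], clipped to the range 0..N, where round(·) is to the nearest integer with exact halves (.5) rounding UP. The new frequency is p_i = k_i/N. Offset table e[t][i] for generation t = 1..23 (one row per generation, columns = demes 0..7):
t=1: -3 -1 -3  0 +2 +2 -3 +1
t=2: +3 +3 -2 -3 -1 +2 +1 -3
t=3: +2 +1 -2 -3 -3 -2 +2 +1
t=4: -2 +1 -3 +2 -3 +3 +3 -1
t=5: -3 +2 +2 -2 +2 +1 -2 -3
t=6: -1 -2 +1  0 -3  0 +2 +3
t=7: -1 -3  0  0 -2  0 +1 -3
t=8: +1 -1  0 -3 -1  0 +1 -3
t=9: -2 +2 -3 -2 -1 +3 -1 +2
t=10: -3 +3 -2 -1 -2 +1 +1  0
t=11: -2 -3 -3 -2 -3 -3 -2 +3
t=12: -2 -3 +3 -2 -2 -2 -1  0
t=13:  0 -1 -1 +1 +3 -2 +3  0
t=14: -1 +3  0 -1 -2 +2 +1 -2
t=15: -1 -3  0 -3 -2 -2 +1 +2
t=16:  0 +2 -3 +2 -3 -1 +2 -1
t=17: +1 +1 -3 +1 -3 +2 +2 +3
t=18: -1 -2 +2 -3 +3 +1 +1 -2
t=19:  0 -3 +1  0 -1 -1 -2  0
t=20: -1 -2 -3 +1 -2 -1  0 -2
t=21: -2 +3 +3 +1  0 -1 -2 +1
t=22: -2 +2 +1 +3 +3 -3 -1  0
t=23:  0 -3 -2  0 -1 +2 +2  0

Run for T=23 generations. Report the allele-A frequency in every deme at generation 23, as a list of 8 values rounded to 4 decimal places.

[0.0000, 0.0000, 0.0256, 0.1026, 0.0513, 0.0769, 0.0769, 0.1026]

t=0: k=[0 0 0 19 0 0 0 0]
t=1: x=[0.0000 0.0000 2.4700 14.0600 2.4700 0.0000 0.0000 0.0000] k=[0 0 0 14 4 0 0 0]
t=2: x=[0.0000 0.0000 1.8200 10.8800 4.7800 0.5200 0.0000 0.0000] k=[0 0 0 8 4 3 0 0]
t=3: x=[0.0000 0.0000 1.0400 6.4400 4.3900 2.7400 0.3900 0.0000] k=[0 0 0 3 1 1 2 0]
t=4: x=[0.0000 0.0000 0.3900 2.3500 1.2600 1.1300 1.6100 0.2600] k=[0 0 0 4 0 4 5 0]
t=5: x=[0.0000 0.0000 0.5200 2.9600 1.0400 3.6100 4.2200 0.6500] k=[0 0 3 1 3 5 2 0]
t=6: x=[0.0000 0.3900 2.3500 1.5200 3.0000 4.3500 2.1300 0.2600] k=[0 0 3 2 0 4 4 3]
t=7: x=[0.0000 0.3900 2.4800 1.8700 0.7800 3.4800 3.8700 3.1300] k=[0 0 2 2 0 3 5 0]
t=8: x=[0.0000 0.2600 1.7400 1.7400 0.6500 2.8700 4.0900 0.6500] k=[0 0 2 0 0 3 5 0]
t=9: x=[0.0000 0.2600 1.4800 0.2600 0.3900 2.8700 4.0900 0.6500] k=[0 2 0 0 0 6 3 3]
t=10: x=[0.2600 1.4800 0.2600 0.0000 0.7800 4.8300 3.3900 3.0000] k=[0 4 0 0 0 6 4 3]
t=11: x=[0.5200 2.9600 0.5200 0.0000 0.7800 4.9600 4.1300 3.1300] k=[0 0 0 0 0 2 2 6]
t=12: x=[0.0000 0.0000 0.0000 0.0000 0.2600 1.7400 2.5200 5.4800] k=[0 0 0 0 0 0 2 5]
t=13: x=[0.0000 0.0000 0.0000 0.0000 0.0000 0.2600 2.1300 4.6100] k=[0 0 0 0 0 0 5 5]
t=14: x=[0.0000 0.0000 0.0000 0.0000 0.0000 0.6500 4.3500 5.0000] k=[0 0 0 0 0 3 5 3]
t=15: x=[0.0000 0.0000 0.0000 0.0000 0.3900 2.8700 4.4800 3.2600] k=[0 0 0 0 0 1 5 5]
t=16: x=[0.0000 0.0000 0.0000 0.0000 0.1300 1.3900 4.4800 5.0000] k=[0 0 0 0 0 0 6 4]
t=17: x=[0.0000 0.0000 0.0000 0.0000 0.0000 0.7800 4.9600 4.2600] k=[0 0 0 0 0 3 7 7]
t=18: x=[0.0000 0.0000 0.0000 0.0000 0.3900 3.1300 6.4800 7.0000] k=[0 0 0 0 3 4 7 5]
t=19: x=[0.0000 0.0000 0.0000 0.3900 2.7400 4.2600 6.3500 5.2600] k=[0 0 0 0 2 3 4 5]
t=20: x=[0.0000 0.0000 0.0000 0.2600 1.8700 3.0000 4.0000 4.8700] k=[0 0 0 1 0 2 4 3]
t=21: x=[0.0000 0.0000 0.1300 0.7400 0.3900 2.0000 3.6100 3.1300] k=[0 0 3 2 0 1 2 4]
t=22: x=[0.0000 0.3900 2.4800 1.8700 0.3900 1.0000 2.1300 3.7400] k=[0 2 3 5 3 0 1 4]
t=23: x=[0.2600 1.8700 3.1300 4.4800 2.8700 0.5200 1.2600 3.6100] k=[0 0 1 4 2 3 3 4]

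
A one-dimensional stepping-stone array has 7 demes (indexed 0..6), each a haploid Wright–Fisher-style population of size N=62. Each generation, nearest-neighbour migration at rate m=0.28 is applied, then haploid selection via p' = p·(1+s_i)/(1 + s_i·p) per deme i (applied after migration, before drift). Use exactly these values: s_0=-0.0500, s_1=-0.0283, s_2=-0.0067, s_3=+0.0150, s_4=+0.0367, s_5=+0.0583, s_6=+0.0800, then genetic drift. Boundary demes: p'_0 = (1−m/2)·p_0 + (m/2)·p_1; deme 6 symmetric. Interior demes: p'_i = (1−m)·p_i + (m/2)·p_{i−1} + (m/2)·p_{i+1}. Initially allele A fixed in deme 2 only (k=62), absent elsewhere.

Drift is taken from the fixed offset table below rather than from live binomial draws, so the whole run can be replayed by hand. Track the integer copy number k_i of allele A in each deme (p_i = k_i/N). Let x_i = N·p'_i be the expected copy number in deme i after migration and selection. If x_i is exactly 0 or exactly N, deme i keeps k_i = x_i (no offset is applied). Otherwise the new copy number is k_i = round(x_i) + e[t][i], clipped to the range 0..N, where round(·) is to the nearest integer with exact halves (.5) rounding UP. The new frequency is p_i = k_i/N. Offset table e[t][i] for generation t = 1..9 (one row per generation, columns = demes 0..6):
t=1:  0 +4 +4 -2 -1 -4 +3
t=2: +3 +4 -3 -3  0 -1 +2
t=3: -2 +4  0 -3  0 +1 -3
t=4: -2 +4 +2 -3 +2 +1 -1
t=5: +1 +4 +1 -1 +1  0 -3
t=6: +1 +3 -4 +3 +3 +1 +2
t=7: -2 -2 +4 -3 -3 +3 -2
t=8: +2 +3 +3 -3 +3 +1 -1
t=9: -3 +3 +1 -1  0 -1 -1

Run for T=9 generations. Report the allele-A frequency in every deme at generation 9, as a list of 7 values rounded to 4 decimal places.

[0.1935, 0.3871, 0.3710, 0.1613, 0.1613, 0.0968, 0.0000]

t=0: k=[0 0 62 0 0 0 0]
t=1: x=[0.0000 8.4679 44.5558 8.7917 0.0000 0.0000 0.0000] k=[0 12 49 7 0 0 0]
t=2: x=[1.5982 15.1687 37.8409 12.0438 1.0154 0.0000 0.0000] k=[5 19 35 9 1 0 0]
t=3: x=[6.6493 18.9007 29.0162 11.6603 2.0503 0.1481 0.0000] k=[5 23 29 9 2 1 0]
t=4: x=[7.1876 20.9202 25.2593 10.9536 2.9393 1.0573 0.1512] k=[5 25 27 8 5 2 0]
t=5: x=[7.4569 22.0703 23.9611 10.3679 5.1682 2.2602 0.3023] k=[8 26 25 9 6 2 0]
t=6: x=[10.0795 22.9237 22.8030 10.9536 6.0541 2.4078 0.3023] k=[11 26 19 14 9 3 2]
t=7: x=[12.5779 22.5068 19.1908 14.1620 9.1372 3.9021 2.3048] k=[11 21 23 11 6 7 0]
t=8: x=[11.8990 19.4943 20.9467 12.1246 7.0624 6.1886 1.0571] k=[14 22 24 9 10 7 0]
t=9: x=[14.5413 20.7617 21.5254 11.3777 9.7321 6.7744 1.0571] k=[12 24 23 10 10 6 0]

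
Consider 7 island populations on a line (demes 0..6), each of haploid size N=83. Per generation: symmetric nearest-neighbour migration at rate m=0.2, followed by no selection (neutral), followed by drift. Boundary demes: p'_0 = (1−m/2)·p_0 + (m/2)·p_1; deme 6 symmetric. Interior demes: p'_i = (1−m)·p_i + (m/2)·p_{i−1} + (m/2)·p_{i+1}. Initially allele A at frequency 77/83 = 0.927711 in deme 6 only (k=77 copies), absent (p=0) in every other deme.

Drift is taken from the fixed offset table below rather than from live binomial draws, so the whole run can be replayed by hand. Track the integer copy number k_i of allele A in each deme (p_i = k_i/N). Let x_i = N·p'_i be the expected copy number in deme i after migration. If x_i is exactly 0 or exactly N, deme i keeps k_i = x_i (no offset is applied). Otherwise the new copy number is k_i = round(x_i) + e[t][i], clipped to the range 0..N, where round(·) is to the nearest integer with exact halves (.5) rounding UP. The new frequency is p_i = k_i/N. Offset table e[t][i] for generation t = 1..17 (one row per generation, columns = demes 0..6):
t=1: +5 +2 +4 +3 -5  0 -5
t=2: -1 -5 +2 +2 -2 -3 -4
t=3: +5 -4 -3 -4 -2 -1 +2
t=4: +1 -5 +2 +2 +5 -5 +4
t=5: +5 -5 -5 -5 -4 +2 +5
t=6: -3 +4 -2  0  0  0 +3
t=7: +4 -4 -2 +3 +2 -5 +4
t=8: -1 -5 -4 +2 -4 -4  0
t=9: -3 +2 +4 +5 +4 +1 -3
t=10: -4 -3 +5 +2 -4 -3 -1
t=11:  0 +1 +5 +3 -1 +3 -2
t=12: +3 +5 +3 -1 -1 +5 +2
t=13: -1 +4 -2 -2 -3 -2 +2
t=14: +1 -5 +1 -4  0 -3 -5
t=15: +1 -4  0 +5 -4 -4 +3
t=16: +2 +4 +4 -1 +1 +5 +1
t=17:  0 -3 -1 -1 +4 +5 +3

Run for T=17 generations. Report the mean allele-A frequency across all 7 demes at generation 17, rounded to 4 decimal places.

t=0: k=[0 0 0 0 0 0 77]
t=1: x=[0.0000 0.0000 0.0000 0.0000 0.0000 7.7000 69.3000] k=[0 0 0 0 0 8 64]
t=2: x=[0.0000 0.0000 0.0000 0.0000 0.8000 12.8000 58.4000] k=[0 0 0 0 0 10 54]
t=3: x=[0.0000 0.0000 0.0000 0.0000 1.0000 13.4000 49.6000] k=[0 0 0 0 0 12 52]
t=4: x=[0.0000 0.0000 0.0000 0.0000 1.2000 14.8000 48.0000] k=[0 0 0 0 6 10 52]
t=5: x=[0.0000 0.0000 0.0000 0.6000 5.8000 13.8000 47.8000] k=[0 0 0 0 2 16 53]
t=6: x=[0.0000 0.0000 0.0000 0.2000 3.2000 18.3000 49.3000] k=[0 0 0 0 3 18 52]
t=7: x=[0.0000 0.0000 0.0000 0.3000 4.2000 19.9000 48.6000] k=[0 0 0 3 6 15 53]
t=8: x=[0.0000 0.0000 0.3000 3.0000 6.6000 17.9000 49.2000] k=[0 0 0 5 3 14 49]
t=9: x=[0.0000 0.0000 0.5000 4.3000 4.3000 16.4000 45.5000] k=[0 0 5 9 8 17 43]
t=10: x=[0.0000 0.5000 4.9000 8.5000 9.0000 18.7000 40.4000] k=[0 0 10 11 5 16 39]
t=11: x=[0.0000 1.0000 9.1000 10.3000 6.7000 17.2000 36.7000] k=[0 2 14 13 6 20 35]
t=12: x=[0.2000 3.0000 12.7000 12.4000 8.1000 20.1000 33.5000] k=[3 8 16 11 7 25 36]
t=13: x=[3.5000 8.3000 14.7000 11.1000 9.2000 24.3000 34.9000] k=[3 12 13 9 6 22 37]
t=14: x=[3.9000 11.2000 12.5000 9.1000 7.9000 21.9000 35.5000] k=[5 6 14 5 8 19 31]
t=15: x=[5.1000 6.7000 12.3000 6.2000 8.8000 19.1000 29.8000] k=[6 3 12 11 5 15 33]
t=16: x=[5.7000 4.2000 11.0000 10.5000 6.6000 15.8000 31.2000] k=[8 8 15 10 8 21 32]
t=17: x=[8.0000 8.7000 13.8000 10.3000 9.5000 20.8000 30.9000] k=[8 6 13 9 14 26 34]

0.1893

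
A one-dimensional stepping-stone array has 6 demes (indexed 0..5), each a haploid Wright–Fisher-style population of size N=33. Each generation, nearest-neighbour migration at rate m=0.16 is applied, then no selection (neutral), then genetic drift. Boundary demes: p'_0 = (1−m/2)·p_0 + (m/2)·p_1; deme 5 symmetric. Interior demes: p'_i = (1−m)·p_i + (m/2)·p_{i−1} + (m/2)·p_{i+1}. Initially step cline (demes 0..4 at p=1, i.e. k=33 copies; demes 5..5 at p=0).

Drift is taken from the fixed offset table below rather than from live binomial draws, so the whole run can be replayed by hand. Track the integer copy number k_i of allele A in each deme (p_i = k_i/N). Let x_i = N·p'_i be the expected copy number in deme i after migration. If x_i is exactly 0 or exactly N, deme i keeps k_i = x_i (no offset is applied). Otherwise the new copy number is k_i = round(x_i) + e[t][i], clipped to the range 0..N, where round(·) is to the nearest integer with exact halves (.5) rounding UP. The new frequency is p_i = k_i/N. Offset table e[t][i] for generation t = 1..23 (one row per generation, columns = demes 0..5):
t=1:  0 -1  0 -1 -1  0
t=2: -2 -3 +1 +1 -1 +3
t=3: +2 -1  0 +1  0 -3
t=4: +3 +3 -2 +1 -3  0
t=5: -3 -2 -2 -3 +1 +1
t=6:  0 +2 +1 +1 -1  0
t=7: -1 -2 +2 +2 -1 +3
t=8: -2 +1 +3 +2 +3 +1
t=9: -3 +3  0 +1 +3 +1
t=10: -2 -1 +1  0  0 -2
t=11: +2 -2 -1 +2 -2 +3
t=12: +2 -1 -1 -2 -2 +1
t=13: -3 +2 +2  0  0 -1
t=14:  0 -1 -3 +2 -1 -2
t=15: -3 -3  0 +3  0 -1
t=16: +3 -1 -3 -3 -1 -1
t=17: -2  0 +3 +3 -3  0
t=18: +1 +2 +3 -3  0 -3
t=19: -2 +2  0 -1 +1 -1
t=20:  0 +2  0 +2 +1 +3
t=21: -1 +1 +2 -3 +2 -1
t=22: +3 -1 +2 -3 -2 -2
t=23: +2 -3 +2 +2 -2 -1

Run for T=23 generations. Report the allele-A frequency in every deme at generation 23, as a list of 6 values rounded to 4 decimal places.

[1.0000, 0.8788, 1.0000, 0.7879, 0.5758, 0.4242]

t=0: k=[33 33 33 33 33 0]
t=1: x=[33.0000 33.0000 33.0000 33.0000 30.3600 2.6400] k=[33 33 33 33 29 3]
t=2: x=[33.0000 33.0000 33.0000 32.6800 27.2400 5.0800] k=[33 33 33 33 26 8]
t=3: x=[33.0000 33.0000 33.0000 32.4400 25.1200 9.4400] k=[33 33 33 33 25 6]
t=4: x=[33.0000 33.0000 33.0000 32.3600 24.1200 7.5200] k=[33 33 33 33 21 8]
t=5: x=[33.0000 33.0000 33.0000 32.0400 20.9200 9.0400] k=[33 33 33 29 22 10]
t=6: x=[33.0000 33.0000 32.6800 28.7600 21.6000 10.9600] k=[33 33 33 30 21 11]
t=7: x=[33.0000 33.0000 32.7600 29.5200 20.9200 11.8000] k=[33 33 33 32 20 15]
t=8: x=[33.0000 33.0000 32.9200 31.1200 20.5600 15.4000] k=[33 33 33 33 24 16]
t=9: x=[33.0000 33.0000 33.0000 32.2800 24.0800 16.6400] k=[33 33 33 33 27 18]
t=10: x=[33.0000 33.0000 33.0000 32.5200 26.7600 18.7200] k=[33 33 33 33 27 17]
t=11: x=[33.0000 33.0000 33.0000 32.5200 26.6800 17.8000] k=[33 33 33 33 25 21]
t=12: x=[33.0000 33.0000 33.0000 32.3600 25.3200 21.3200] k=[33 33 33 30 23 22]
t=13: x=[33.0000 33.0000 32.7600 29.6800 23.4800 22.0800] k=[33 33 33 30 23 21]
t=14: x=[33.0000 33.0000 32.7600 29.6800 23.4000 21.1600] k=[33 33 30 32 22 19]
t=15: x=[33.0000 32.7600 30.4000 31.0400 22.5600 19.2400] k=[33 30 30 33 23 18]
t=16: x=[32.7600 30.2400 30.2400 31.9600 23.4000 18.4000] k=[33 29 27 29 22 17]
t=17: x=[32.6800 29.1600 27.3200 28.2800 22.1600 17.4000] k=[31 29 30 31 19 17]
t=18: x=[30.8400 29.2400 30.0000 29.9600 19.8000 17.1600] k=[32 31 33 27 20 14]
t=19: x=[31.9200 31.2400 32.3600 26.9200 20.0800 14.4800] k=[30 33 32 26 21 13]
t=20: x=[30.2400 32.6800 31.6000 26.0800 20.7600 13.6400] k=[30 33 32 28 22 17]
t=21: x=[30.2400 32.6800 31.7600 27.8400 22.0800 17.4000] k=[29 33 33 25 24 16]
t=22: x=[29.3200 32.6800 32.3600 25.5600 23.4400 16.6400] k=[32 32 33 23 21 15]
t=23: x=[32.0000 32.0800 32.1200 23.6400 20.6800 15.4800] k=[33 29 33 26 19 14]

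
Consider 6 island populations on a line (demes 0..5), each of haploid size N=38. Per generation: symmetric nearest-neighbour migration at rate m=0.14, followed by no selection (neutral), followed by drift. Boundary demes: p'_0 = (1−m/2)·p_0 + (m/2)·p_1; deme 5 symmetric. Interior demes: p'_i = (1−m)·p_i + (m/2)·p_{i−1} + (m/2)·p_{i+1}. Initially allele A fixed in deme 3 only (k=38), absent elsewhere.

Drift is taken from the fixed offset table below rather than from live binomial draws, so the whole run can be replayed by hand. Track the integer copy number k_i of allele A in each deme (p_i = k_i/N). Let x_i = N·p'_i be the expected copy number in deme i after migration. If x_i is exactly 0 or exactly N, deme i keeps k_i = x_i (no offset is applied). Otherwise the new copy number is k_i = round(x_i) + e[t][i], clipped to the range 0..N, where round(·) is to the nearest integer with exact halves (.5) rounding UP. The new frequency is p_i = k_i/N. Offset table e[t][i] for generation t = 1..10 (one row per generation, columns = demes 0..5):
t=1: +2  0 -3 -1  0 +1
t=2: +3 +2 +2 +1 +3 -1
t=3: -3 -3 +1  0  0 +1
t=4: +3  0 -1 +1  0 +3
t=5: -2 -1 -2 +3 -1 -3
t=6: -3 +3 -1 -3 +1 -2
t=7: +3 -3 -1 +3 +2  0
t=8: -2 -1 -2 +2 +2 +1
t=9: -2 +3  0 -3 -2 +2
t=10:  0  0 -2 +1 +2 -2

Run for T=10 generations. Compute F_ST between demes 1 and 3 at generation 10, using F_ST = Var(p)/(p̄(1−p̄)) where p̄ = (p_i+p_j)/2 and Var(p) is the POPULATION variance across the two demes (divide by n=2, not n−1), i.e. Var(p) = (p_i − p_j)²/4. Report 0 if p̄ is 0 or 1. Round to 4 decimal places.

0.1560

t=0: k=[0 0 0 38 0 0]
t=1: x=[0.0000 0.0000 2.6600 32.6800 2.6600 0.0000] k=[0 0 0 32 3 0]
t=2: x=[0.0000 0.0000 2.2400 27.7300 4.8200 0.2100] k=[0 0 4 29 8 0]
t=3: x=[0.0000 0.2800 5.4700 25.7800 8.9100 0.5600] k=[0 0 6 26 9 2]
t=4: x=[0.0000 0.4200 6.9800 23.4100 9.7000 2.4900] k=[0 0 6 24 10 5]
t=5: x=[0.0000 0.4200 6.8400 21.7600 10.6300 5.3500] k=[0 0 5 25 10 2]
t=6: x=[0.0000 0.3500 6.0500 22.5500 10.4900 2.5600] k=[0 3 5 20 11 1]
t=7: x=[0.2100 2.9300 5.9100 18.3200 10.9300 1.7000] k=[3 0 5 21 13 2]
t=8: x=[2.7900 0.5600 5.7700 19.3200 12.7900 2.7700] k=[1 0 4 21 15 4]
t=9: x=[0.9300 0.3500 4.9100 19.3900 14.6500 4.7700] k=[0 3 5 16 13 7]
t=10: x=[0.2100 2.9300 5.6300 15.0200 12.7900 7.4200] k=[0 3 4 16 15 5]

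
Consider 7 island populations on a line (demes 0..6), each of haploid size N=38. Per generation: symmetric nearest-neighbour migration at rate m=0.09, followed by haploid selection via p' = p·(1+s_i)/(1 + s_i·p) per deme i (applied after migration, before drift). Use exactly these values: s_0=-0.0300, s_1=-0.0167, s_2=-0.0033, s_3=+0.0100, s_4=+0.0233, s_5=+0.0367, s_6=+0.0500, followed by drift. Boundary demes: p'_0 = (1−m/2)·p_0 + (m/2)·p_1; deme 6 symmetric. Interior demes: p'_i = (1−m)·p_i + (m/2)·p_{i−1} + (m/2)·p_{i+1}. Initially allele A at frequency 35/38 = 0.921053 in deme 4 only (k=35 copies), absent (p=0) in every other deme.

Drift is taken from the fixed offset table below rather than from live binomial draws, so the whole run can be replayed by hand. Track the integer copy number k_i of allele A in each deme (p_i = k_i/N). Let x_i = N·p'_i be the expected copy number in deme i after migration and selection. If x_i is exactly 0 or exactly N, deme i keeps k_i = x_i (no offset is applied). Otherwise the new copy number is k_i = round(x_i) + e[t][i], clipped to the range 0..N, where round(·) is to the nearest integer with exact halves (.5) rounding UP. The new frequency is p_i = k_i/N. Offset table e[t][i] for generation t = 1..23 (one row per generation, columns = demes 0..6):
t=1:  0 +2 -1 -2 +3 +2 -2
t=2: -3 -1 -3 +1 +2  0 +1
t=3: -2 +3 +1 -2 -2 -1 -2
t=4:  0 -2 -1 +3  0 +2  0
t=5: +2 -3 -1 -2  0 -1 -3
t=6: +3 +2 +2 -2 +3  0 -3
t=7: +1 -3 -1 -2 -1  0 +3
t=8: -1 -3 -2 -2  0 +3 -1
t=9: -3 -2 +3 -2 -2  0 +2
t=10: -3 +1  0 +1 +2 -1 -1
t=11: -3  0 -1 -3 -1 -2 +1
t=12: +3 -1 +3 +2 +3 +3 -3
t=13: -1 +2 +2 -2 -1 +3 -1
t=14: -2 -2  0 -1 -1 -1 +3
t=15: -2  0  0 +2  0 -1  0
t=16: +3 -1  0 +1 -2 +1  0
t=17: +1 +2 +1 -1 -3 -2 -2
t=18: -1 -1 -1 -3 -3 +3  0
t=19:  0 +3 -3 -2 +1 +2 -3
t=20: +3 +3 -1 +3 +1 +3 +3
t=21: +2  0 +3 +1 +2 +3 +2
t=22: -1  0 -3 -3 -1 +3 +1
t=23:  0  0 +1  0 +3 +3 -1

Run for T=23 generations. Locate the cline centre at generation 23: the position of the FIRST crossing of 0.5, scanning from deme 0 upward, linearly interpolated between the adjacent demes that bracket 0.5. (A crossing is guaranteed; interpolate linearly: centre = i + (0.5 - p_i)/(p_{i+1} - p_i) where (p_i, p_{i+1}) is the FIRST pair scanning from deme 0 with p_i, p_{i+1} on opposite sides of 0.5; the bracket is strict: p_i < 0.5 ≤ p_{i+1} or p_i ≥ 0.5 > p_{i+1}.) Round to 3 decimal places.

t=0: k=[0 0 0 0 35 0 0]
t=1: x=[0.0000 0.0000 0.0000 1.5901 31.9678 1.6303 0.0000] k=[0 0 0 0 35 4 0]
t=2: x=[0.0000 0.0000 0.0000 1.5901 32.1450 5.3793 0.1890] k=[0 0 0 3 34 5 1]
t=3: x=[0.0000 0.0000 0.1346 4.2978 31.4262 6.3124 1.2371] k=[0 0 1 2 29 5 0]
t=4: x=[0.0000 0.0442 0.9968 3.1990 26.8870 6.0357 0.2362] k=[0 0 0 6 27 8 0]
t=5: x=[0.0000 0.0000 0.2691 6.7299 25.3948 8.7351 0.3778] k=[0 0 0 5 25 8 0]
t=6: x=[0.0000 0.0000 0.2243 5.7232 23.5419 8.6433 0.3778] k=[0 0 2 4 27 9 0]
t=7: x=[0.0000 0.0885 1.9937 4.9880 25.3501 9.6624 0.4250] k=[0 0 1 3 24 10 3]
t=8: x=[0.0000 0.0442 1.0416 3.8896 22.6363 10.5881 3.4656] k=[0 0 0 2 23 14 2]
t=9: x=[0.0000 0.0000 0.0897 2.8814 21.8642 14.1839 2.6581] k=[0 0 3 1 20 14 5]
t=10: x=[0.0000 0.1328 2.7665 1.9634 19.0938 14.1839 5.6352] k=[0 1 3 3 21 13 5]
t=11: x=[0.0437 1.0280 2.9011 3.8442 20.0483 13.3100 5.5886] k=[0 1 2 1 19 11 7]
t=12: x=[0.0437 0.9837 1.9040 1.8726 18.0481 11.4665 7.4684] k=[3 0 5 4 21 14 4]
t=13: x=[2.7854 0.3540 4.7163 4.8520 20.1382 14.1839 4.6453] k=[2 2 7 3 19 17 4]
t=14: x=[1.9431 2.1900 6.5770 3.9350 18.4085 16.8423 4.7854] k=[0 0 7 3 17 16 8]
t=15: x=[0.0000 0.3098 6.4872 3.8442 16.5398 16.0180 8.6825] k=[0 0 6 6 17 15 9]
t=16: x=[0.0000 0.2655 5.7139 6.5488 16.6301 15.1471 9.6162] k=[0 0 6 8 15 16 10]
t=17: x=[0.0000 0.2655 5.8037 8.2893 14.9383 16.0180 10.6397] k=[0 2 7 7 12 14 9]
t=18: x=[0.0873 2.1013 6.7566 7.2834 12.0538 14.0022 9.5701] k=[0 1 6 4 9 17 10]
t=19: x=[0.0437 1.1609 5.6690 4.3532 9.2958 16.6614 10.6857] k=[0 4 3 2 10 19 8]
t=20: x=[0.1746 3.7181 2.9909 2.4275 10.2161 18.4419 8.8212] k=[3 7 2 5 11 21 12]
t=21: x=[3.0924 6.5037 2.3527 5.1794 11.3626 20.4858 12.8161] k=[5 7 5 6 13 23 15]
t=22: x=[4.9572 6.7263 5.1203 6.3223 13.3337 22.5217 15.8085] k=[4 7 2 3 12 26 17]
t=23: x=[4.0241 6.5482 2.2630 3.3906 12.4168 25.2719 17.8661] k=[4 7 3 3 15 28 17]

4.308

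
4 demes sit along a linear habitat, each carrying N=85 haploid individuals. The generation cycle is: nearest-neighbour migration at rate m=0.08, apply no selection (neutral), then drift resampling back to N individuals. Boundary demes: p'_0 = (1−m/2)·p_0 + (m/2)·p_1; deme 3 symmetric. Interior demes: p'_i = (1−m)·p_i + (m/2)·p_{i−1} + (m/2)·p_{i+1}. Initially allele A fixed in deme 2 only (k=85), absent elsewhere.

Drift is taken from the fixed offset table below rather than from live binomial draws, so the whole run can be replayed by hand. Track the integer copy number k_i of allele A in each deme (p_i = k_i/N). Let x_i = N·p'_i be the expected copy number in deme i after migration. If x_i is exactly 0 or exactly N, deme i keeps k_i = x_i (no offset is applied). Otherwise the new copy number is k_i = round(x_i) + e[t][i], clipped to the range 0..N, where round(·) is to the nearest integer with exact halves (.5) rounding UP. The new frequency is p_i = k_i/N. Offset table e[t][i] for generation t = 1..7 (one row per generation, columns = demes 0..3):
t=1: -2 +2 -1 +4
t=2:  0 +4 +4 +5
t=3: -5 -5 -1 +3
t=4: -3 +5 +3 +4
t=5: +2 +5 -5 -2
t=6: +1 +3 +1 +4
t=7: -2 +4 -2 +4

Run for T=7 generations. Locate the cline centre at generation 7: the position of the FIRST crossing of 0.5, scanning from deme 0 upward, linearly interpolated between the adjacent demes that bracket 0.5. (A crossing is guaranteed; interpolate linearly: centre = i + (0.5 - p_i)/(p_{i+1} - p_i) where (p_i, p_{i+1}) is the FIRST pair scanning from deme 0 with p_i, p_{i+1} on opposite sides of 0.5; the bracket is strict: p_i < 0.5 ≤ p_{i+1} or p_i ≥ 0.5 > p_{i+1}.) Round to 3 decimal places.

t=0: k=[0 0 85 0]
t=1: x=[0.0000 3.4000 78.2000 3.4000] k=[0 5 77 7]
t=2: x=[0.2000 7.6800 71.3200 9.8000] k=[0 12 75 15]
t=3: x=[0.4800 14.0400 70.0800 17.4000] k=[0 9 69 20]
t=4: x=[0.3600 11.0400 64.6400 21.9600] k=[0 16 68 26]
t=5: x=[0.6400 17.4400 64.2400 27.6800] k=[3 22 59 26]
t=6: x=[3.7600 22.7200 56.2000 27.3200] k=[5 26 57 31]
t=7: x=[5.8400 26.4000 54.7200 32.0400] k=[4 30 53 36]

1.543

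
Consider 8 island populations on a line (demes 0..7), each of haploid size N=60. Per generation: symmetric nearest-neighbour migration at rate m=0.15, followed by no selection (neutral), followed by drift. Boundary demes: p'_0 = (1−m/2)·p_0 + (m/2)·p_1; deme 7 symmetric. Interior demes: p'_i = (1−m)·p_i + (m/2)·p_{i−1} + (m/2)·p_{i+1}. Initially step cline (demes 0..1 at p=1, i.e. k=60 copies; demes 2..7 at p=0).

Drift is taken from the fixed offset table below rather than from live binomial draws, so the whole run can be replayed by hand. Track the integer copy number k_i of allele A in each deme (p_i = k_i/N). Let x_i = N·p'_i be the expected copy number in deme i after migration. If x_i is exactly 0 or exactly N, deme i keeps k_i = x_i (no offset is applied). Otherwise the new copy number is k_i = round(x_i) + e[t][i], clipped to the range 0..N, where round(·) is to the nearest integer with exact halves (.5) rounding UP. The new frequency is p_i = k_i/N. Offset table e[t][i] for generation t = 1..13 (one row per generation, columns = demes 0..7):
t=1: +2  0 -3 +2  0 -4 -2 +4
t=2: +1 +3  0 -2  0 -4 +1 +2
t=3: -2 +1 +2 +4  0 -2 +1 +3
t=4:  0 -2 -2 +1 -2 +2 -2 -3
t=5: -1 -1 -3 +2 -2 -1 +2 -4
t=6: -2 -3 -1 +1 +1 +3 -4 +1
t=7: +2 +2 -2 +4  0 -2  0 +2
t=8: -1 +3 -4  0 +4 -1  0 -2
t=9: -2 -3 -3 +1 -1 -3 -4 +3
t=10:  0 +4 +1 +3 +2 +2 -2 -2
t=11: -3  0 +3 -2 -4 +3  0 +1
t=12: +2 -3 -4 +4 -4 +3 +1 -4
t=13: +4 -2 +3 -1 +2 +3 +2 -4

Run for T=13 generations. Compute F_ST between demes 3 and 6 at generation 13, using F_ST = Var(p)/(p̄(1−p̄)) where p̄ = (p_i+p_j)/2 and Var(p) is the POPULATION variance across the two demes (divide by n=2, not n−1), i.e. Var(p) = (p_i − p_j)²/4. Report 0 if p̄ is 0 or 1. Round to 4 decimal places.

t=0: k=[60 60 0 0 0 0 0 0]
t=1: x=[60.0000 55.5000 4.5000 0.0000 0.0000 0.0000 0.0000 0.0000] k=[60 56 2 0 0 0 0 0]
t=2: x=[59.7000 52.2500 5.9000 0.1500 0.0000 0.0000 0.0000 0.0000] k=[60 55 6 0 0 0 0 0]
t=3: x=[59.6250 51.7000 9.2250 0.4500 0.0000 0.0000 0.0000 0.0000] k=[58 53 11 4 0 0 0 0]
t=4: x=[57.6250 50.2250 13.6250 4.2250 0.3000 0.0000 0.0000 0.0000] k=[58 48 12 5 0 0 0 0]
t=5: x=[57.2500 46.0500 14.1750 5.1500 0.3750 0.0000 0.0000 0.0000] k=[56 45 11 7 0 0 0 0]
t=6: x=[55.1750 43.2750 13.2500 6.7750 0.5250 0.0000 0.0000 0.0000] k=[53 40 12 8 2 0 0 0]
t=7: x=[52.0250 38.8750 13.8000 7.8500 2.3000 0.1500 0.0000 0.0000] k=[54 41 12 12 2 0 0 0]
t=8: x=[53.0250 39.8000 14.1750 11.2500 2.6000 0.1500 0.0000 0.0000] k=[52 43 10 11 7 0 0 0]
t=9: x=[51.3250 41.2000 12.5500 10.6250 6.7750 0.5250 0.0000 0.0000] k=[49 38 10 12 6 0 0 0]
t=10: x=[48.1750 36.7250 12.2500 11.4000 6.0000 0.4500 0.0000 0.0000] k=[48 41 13 14 8 2 0 0]
t=11: x=[47.4750 39.4250 15.1750 13.4750 8.0000 2.3000 0.1500 0.0000] k=[44 39 18 11 4 5 0 0]
t=12: x=[43.6250 37.8000 19.0500 11.0000 4.6000 4.5500 0.3750 0.0000] k=[46 35 15 15 1 8 1 0]
t=13: x=[45.1750 34.3250 16.5000 13.9500 2.5750 6.9500 1.4500 0.0750] k=[49 32 20 13 5 10 3 0]

0.0601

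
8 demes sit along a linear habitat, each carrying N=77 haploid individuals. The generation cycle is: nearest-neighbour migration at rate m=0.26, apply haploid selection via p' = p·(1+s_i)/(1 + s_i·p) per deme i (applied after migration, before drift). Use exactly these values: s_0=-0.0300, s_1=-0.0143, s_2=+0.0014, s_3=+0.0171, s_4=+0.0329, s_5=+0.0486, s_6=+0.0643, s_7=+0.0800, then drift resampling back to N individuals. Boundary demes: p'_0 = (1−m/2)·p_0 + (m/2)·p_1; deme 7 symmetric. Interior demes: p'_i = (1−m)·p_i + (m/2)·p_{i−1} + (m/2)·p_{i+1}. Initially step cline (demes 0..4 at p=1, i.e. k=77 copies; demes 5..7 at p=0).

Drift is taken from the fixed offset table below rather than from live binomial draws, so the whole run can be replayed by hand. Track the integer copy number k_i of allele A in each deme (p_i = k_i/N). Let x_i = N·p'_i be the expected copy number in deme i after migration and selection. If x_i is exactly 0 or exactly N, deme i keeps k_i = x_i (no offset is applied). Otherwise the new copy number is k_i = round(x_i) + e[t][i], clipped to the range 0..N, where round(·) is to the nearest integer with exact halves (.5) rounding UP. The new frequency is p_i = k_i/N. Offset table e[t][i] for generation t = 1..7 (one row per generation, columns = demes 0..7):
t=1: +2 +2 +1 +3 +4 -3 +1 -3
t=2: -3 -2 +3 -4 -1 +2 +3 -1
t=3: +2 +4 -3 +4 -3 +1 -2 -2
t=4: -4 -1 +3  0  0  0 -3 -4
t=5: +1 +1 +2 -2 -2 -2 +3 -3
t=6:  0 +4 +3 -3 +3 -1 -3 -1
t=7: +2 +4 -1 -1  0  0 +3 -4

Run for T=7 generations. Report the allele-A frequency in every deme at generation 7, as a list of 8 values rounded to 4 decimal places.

t=0: k=[77 77 77 77 77 0 0 0]
t=1: x=[77.0000 77.0000 77.0000 77.0000 67.2685 10.4306 0.0000 0.0000] k=[77 77 77 77 71 7 0 0]
t=2: x=[77.0000 77.0000 77.0000 76.2330 63.8174 14.9741 0.9678 0.0000] k=[77 77 77 72 63 17 4 0]
t=3: x=[77.0000 77.0000 76.3509 71.5663 58.6463 22.0287 5.4788 0.5613] k=[77 77 73 76 56 23 3 0]
t=4: x=[77.0000 76.4725 73.9141 73.0737 54.8246 25.4927 5.5210 0.4210] k=[77 75 77 73 55 25 3 0]
t=5: x=[76.7320 75.4989 76.2211 71.2706 53.9659 26.8640 5.7952 0.4210] k=[77 76 77 69 52 25 9 0]
t=6: x=[76.8660 76.2494 75.8316 67.9661 51.2576 27.2598 10.4606 1.2621] k=[77 77 77 65 54 26 7 0]
t=7: x=[77.0000 77.0000 75.4421 65.2992 52.3358 28.0101 9.0457 0.9819] k=[77 77 74 64 52 28 12 0]

[1.0000, 1.0000, 0.9610, 0.8312, 0.6753, 0.3636, 0.1558, 0.0000]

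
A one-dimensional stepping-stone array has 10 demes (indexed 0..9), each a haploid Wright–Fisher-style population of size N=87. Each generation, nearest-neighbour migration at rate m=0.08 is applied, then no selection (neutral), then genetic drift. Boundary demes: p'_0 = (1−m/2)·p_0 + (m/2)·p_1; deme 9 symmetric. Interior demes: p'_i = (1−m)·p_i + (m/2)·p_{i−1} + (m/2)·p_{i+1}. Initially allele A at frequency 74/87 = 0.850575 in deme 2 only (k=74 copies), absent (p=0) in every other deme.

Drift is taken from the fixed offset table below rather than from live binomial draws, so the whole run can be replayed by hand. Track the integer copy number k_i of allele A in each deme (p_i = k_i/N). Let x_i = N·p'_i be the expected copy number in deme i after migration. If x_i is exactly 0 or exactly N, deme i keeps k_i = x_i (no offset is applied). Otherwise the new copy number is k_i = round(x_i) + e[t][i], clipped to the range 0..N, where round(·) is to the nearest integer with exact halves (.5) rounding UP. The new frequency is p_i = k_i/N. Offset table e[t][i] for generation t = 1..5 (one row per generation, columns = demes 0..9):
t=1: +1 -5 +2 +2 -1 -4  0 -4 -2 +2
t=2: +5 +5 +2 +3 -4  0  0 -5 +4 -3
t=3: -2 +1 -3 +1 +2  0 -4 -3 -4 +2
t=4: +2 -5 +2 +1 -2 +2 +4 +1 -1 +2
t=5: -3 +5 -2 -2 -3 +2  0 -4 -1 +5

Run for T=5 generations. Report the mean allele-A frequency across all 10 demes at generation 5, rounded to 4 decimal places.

0.0954

t=0: k=[0 0 74 0 0 0 0 0 0 0]
t=1: x=[0.0000 2.9600 68.0800 2.9600 0.0000 0.0000 0.0000 0.0000 0.0000 0.0000] k=[0 0 70 5 0 0 0 0 0 0]
t=2: x=[0.0000 2.8000 64.6000 7.4000 0.2000 0.0000 0.0000 0.0000 0.0000 0.0000] k=[0 8 67 10 0 0 0 0 0 0]
t=3: x=[0.3200 10.0400 62.3600 11.8800 0.4000 0.0000 0.0000 0.0000 0.0000 0.0000] k=[0 11 59 13 2 0 0 0 0 0]
t=4: x=[0.4400 12.4800 55.2400 14.4000 2.3600 0.0800 0.0000 0.0000 0.0000 0.0000] k=[2 7 57 15 0 2 0 0 0 0]
t=5: x=[2.2000 8.8000 53.3200 16.0800 0.6800 1.8400 0.0800 0.0000 0.0000 0.0000] k=[0 14 51 14 0 4 0 0 0 0]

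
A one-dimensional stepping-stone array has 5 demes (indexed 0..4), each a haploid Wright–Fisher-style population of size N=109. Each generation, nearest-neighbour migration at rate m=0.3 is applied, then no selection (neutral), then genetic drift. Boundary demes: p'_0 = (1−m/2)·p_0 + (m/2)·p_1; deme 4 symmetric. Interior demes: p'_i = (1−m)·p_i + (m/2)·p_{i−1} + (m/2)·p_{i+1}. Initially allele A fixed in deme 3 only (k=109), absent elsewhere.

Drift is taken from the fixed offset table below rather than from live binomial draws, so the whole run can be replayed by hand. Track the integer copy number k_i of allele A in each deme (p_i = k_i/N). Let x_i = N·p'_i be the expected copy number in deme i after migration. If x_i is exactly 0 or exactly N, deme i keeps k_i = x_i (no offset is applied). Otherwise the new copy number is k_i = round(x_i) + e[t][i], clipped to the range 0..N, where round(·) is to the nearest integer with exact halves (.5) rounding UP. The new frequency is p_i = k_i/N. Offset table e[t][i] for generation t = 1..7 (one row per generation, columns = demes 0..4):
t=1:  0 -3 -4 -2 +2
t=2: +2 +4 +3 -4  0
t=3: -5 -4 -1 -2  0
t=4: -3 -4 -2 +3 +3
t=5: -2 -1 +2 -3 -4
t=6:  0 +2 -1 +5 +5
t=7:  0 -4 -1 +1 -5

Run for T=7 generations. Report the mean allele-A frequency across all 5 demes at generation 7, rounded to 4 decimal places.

t=0: k=[0 0 0 109 0]
t=1: x=[0.0000 0.0000 16.3500 76.3000 16.3500] k=[0 0 12 74 18]
t=2: x=[0.0000 1.8000 19.5000 56.3000 26.4000] k=[0 6 23 52 26]
t=3: x=[0.9000 7.6500 24.8000 43.7500 29.9000] k=[0 4 24 42 30]
t=4: x=[0.6000 6.4000 23.7000 37.5000 31.8000] k=[0 2 22 41 35]
t=5: x=[0.3000 4.7000 21.8500 37.2500 35.9000] k=[0 4 24 34 32]
t=6: x=[0.6000 6.4000 22.5000 32.2000 32.3000] k=[1 8 22 37 37]
t=7: x=[2.0500 9.0500 22.1500 34.7500 37.0000] k=[2 5 21 36 32]

0.1761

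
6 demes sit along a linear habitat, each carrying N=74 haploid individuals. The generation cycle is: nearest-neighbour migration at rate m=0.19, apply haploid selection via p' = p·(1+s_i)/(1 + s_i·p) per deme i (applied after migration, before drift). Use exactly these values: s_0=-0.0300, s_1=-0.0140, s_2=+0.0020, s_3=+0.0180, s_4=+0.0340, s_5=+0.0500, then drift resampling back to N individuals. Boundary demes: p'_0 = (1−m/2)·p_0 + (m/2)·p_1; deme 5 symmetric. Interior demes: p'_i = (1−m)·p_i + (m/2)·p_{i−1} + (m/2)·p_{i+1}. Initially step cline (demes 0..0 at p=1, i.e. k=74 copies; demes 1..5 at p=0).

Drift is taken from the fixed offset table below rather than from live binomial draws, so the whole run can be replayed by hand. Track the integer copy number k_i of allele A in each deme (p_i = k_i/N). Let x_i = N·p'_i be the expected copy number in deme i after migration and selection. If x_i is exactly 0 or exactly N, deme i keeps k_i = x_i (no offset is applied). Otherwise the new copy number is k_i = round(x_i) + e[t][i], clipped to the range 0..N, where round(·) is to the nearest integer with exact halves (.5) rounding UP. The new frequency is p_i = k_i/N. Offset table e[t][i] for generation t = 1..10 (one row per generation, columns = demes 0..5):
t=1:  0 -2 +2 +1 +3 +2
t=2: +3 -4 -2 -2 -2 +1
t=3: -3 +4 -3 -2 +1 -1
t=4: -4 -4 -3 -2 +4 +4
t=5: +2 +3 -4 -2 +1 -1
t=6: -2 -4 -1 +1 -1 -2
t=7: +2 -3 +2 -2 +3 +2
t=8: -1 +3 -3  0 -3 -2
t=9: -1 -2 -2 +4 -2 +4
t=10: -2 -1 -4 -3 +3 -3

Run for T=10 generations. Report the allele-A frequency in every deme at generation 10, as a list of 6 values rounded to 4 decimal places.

t=0: k=[74 0 0 0 0 0]
t=1: x=[66.7738 6.9408 0.0000 0.0000 0.0000 0.0000] k=[67 5 0 0 0 0]
t=2: x=[60.7825 10.2895 0.4759 0.0000 0.0000 0.0000] k=[64 6 0 0 0 0]
t=3: x=[58.1133 10.8092 0.5711 0.0000 0.0000 0.0000] k=[55 15 0 0 0 0]
t=4: x=[50.7167 17.1883 1.4278 0.0000 0.0000 0.0000] k=[47 13 0 0 0 0]
t=5: x=[43.2239 14.8271 1.2374 0.0000 0.0000 0.0000] k=[45 18 0 0 0 0]
t=6: x=[41.8825 18.6576 1.7133 0.0000 0.0000 0.0000] k=[40 15 1 0 0 0]
t=7: x=[37.0616 15.8685 2.2393 0.0967 0.0000 0.0000] k=[39 13 4 0 0 0]
t=8: x=[35.9667 14.4503 4.4834 0.3868 0.0000 0.0000] k=[35 17 1 0 0 0]
t=9: x=[32.7331 17.0046 2.4297 0.0967 0.0000 0.0000] k=[32 15 0 4 0 0]
t=10: x=[29.8410 15.0205 1.8085 3.2957 0.3929 0.0000] k=[28 14 0 0 3 0]

[0.3784, 0.1892, 0.0000, 0.0000, 0.0405, 0.0000]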